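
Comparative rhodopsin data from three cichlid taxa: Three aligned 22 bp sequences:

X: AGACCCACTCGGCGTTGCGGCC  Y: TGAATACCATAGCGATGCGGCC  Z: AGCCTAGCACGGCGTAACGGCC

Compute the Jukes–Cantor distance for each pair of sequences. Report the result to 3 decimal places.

X–Y: 9/22 sites differ → p ≈ 0.409091, d = −0.75 ln(1 − 0.545455) = 0.591344 ≈ 0.591.
X–Z: 7/22 sites differ → p ≈ 0.318182, d = −0.75 ln(1 − 0.424243) = 0.414052 ≈ 0.414.
Y–Z: 9/22 sites differ → p ≈ 0.409091, d = −0.75 ln(1 − 0.545455) = 0.591344 ≈ 0.591.

d(X,Y) = 0.591, d(X,Z) = 0.414, d(Y,Z) = 0.591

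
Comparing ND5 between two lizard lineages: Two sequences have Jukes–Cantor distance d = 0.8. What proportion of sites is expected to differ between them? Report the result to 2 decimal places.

p = (3/4)(1 − e^(−4d/3)) = 0.75 × (1 − e^(-1.066667)) = 0.75 × (1 − 0.344154) = 0.491885.

0.49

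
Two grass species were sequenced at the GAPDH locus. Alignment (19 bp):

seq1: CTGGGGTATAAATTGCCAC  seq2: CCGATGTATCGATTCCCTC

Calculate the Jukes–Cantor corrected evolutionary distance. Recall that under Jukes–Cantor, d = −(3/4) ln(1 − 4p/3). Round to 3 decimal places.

0.507

The sequences differ at 7 of 19 sites (2, 4, 5, 10, 11, 15, 18), so p = 7/19 ≈ 0.368421.
d = −(3/4) ln(1 − 4p/3) = −0.75 ln(1 − 0.491228) = −0.75 ln(0.508772)
  = −0.75 × (-0.675755) = 0.506816 substitutions/site.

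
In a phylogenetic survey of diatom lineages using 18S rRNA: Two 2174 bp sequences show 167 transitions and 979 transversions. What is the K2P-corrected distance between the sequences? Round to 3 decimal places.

P = 167/2174 ≈ 0.076817 and Q = 979/2174 ≈ 0.450322.
Under the Kimura two-parameter model, d = −½ ln(1 − 2P − Q) − ¼ ln(1 − 2Q).
1 − 2P − Q = 0.396044, giving −½ ln(0.396044) = 0.463115.
1 − 2Q = 0.099356, giving −¼ ln(0.099356) = 0.577261.
d = 0.463115 + 0.577261 = 1.040376.

1.040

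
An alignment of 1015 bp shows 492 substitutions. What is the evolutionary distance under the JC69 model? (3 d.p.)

p = 492/1015 ≈ 0.484729.
d = −(3/4) ln(1 − 4p/3) = −0.75 ln(1 − 0.646305) = −0.75 ln(0.353695)
  = −0.75 × (-1.039320) = 0.779490 substitutions/site.

0.779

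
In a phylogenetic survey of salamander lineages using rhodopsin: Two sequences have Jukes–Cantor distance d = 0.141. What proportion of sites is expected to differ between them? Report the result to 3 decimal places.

0.129

p = (3/4)(1 − e^(−4d/3)) = 0.75 × (1 − e^(-0.188)) = 0.75 × (1 − 0.828615) = 0.128539.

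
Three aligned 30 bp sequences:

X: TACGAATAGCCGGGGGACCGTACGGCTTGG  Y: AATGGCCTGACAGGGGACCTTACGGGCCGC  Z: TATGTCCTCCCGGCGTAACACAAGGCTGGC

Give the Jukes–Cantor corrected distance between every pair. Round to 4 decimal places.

d(X,Y) = 0.6467, d(X,Z) = 0.7301, d(Y,Z) = 0.7301

X–Y: 13/30 sites differ → p ≈ 0.433333, d = −0.75 ln(1 − 0.577777) = 0.646666 ≈ 0.6467.
X–Z: 14/30 sites differ → p ≈ 0.466667, d = −0.75 ln(1 − 0.622223) = 0.730088 ≈ 0.7301.
Y–Z: 14/30 sites differ → p ≈ 0.466667, d = −0.75 ln(1 − 0.622223) = 0.730088 ≈ 0.7301.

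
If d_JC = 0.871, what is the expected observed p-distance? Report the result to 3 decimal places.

0.515

p = (3/4)(1 − e^(−4d/3)) = 0.75 × (1 − e^(-1.161333)) = 0.75 × (1 − 0.313069) = 0.515198.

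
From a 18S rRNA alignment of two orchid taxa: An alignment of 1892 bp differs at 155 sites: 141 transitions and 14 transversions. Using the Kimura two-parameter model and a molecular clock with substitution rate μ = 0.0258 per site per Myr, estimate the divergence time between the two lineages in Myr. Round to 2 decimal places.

P = 141/1892 ≈ 0.074524 and Q = 14/1892 ≈ 0.0074.
Under the Kimura two-parameter model, d = −½ ln(1 − 2P − Q) − ¼ ln(1 − 2Q).
1 − 2P − Q = 0.843552, giving −½ ln(0.843552) = 0.085067.
1 − 2Q = 0.9852, giving −¼ ln(0.9852) = 0.003728.
d = 0.085067 + 0.003728 = 0.088795.
Under a molecular clock d = 2μt, so t = d/(2μ) = 0.088795 / (2 × 0.0258) = 1.72 Myr.

1.72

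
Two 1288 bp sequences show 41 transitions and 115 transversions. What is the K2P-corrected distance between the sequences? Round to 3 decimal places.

0.132

P = 41/1288 ≈ 0.031832 and Q = 115/1288 ≈ 0.089286.
Under the Kimura two-parameter model, d = −½ ln(1 − 2P − Q) − ¼ ln(1 − 2Q).
1 − 2P − Q = 0.84705, giving −½ ln(0.84705) = 0.082998.
1 − 2Q = 0.821428, giving −¼ ln(0.821428) = 0.049178.
d = 0.082998 + 0.049178 = 0.132176.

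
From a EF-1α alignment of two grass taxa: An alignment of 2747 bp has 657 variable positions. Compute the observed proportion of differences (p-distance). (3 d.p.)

p = 657/2747 = 0.239170… ≈ 0.239 (to 3 d.p.).

0.239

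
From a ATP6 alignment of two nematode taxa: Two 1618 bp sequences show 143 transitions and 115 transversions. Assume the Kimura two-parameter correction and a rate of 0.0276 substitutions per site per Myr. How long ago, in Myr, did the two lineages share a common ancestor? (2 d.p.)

P = 143/1618 ≈ 0.088381 and Q = 115/1618 ≈ 0.071075.
Under the Kimura two-parameter model, d = −½ ln(1 − 2P − Q) − ¼ ln(1 − 2Q).
1 − 2P − Q = 0.752163, giving −½ ln(0.752163) = 0.142401.
1 − 2Q = 0.85785, giving −¼ ln(0.85785) = 0.038332.
d = 0.142401 + 0.038332 = 0.180733.
Under a molecular clock d = 2μt, so t = d/(2μ) = 0.180733 / (2 × 0.0276) = 3.27 Myr.

3.27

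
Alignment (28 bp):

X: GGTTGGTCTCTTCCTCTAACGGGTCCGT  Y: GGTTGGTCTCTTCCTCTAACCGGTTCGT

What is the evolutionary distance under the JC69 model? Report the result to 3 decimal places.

0.075

The sequences differ at 2 of 28 sites (21, 25), so p = 2/28 ≈ 0.071429.
d = −(3/4) ln(1 − 4p/3) = −0.75 ln(1 − 0.095239) = −0.75 ln(0.904761)
  = −0.75 × (-0.100084) = 0.075063 substitutions/site.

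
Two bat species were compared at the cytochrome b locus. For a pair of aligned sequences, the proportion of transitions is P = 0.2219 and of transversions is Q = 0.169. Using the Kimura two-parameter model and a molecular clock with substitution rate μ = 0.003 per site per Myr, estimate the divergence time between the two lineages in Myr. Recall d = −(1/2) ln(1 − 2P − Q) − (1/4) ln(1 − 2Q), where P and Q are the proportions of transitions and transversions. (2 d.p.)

96.25

Under the Kimura two-parameter model, d = −½ ln(1 − 2P − Q) − ¼ ln(1 − 2Q).
1 − 2P − Q = 0.3872, giving −½ ln(0.3872) = 0.474407.
1 − 2Q = 0.662, giving −¼ ln(0.662) = 0.103122.
d = 0.474407 + 0.103122 = 0.577529.
Under a molecular clock d = 2μt, so t = d/(2μ) = 0.577529 / (2 × 0.003) = 96.25 Myr.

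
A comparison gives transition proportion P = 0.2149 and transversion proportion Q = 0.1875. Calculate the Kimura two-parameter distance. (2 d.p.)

Under the Kimura two-parameter model, d = −½ ln(1 − 2P − Q) − ¼ ln(1 − 2Q).
1 − 2P − Q = 0.3827, giving −½ ln(0.3827) = 0.480252.
1 − 2Q = 0.625, giving −¼ ln(0.625) = 0.117501.
d = 0.480252 + 0.117501 = 0.597753.

0.60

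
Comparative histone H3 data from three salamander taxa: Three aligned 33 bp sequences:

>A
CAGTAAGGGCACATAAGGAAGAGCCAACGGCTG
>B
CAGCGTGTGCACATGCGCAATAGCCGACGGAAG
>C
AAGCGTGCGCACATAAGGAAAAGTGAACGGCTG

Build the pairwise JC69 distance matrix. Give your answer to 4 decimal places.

A–B: 11/33 sites differ → p ≈ 0.333333, d = −0.75 ln(1 − 0.444444) = 0.440839 ≈ 0.4408.
A–C: 8/33 sites differ → p ≈ 0.242424, d = −0.75 ln(1 − 0.323232) = 0.292820 ≈ 0.2928.
B–C: 11/33 sites differ → p ≈ 0.333333, d = −0.75 ln(1 − 0.444444) = 0.440839 ≈ 0.4408.

d(A,B) = 0.4408, d(A,C) = 0.2928, d(B,C) = 0.4408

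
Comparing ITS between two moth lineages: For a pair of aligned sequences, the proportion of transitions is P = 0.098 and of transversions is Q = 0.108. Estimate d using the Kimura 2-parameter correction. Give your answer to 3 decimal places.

Under the Kimura two-parameter model, d = −½ ln(1 − 2P − Q) − ¼ ln(1 − 2Q).
1 − 2P − Q = 0.696, giving −½ ln(0.696) = 0.181203.
1 − 2Q = 0.784, giving −¼ ln(0.784) = 0.060837.
d = 0.181203 + 0.060837 = 0.242040.

0.242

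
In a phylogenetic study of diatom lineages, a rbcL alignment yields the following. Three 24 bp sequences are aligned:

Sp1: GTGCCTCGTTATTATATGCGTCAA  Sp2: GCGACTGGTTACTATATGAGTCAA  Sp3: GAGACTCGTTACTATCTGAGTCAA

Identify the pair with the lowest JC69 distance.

Sp1–Sp2: 5/24 differ, p = 0.208, d = 0.244.
Sp1–Sp3: 5/24 differ, p = 0.208, d = 0.244.
Sp2–Sp3: 3/24 differ, p = 0.125, d = 0.137.
The smallest distance is between Sp2 and Sp3.

Sp2 and Sp3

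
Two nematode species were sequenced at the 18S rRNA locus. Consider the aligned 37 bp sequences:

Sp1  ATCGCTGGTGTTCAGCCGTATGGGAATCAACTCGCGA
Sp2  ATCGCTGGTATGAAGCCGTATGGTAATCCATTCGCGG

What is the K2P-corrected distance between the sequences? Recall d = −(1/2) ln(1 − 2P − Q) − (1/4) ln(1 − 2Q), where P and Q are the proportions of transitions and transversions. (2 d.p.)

0.22

Of 37 sites, 3 differences are transitions and 4 are transversions, so P = 3/37 ≈ 0.081081 and Q = 4/37 ≈ 0.108108.
Under the Kimura two-parameter model, d = −½ ln(1 − 2P − Q) − ¼ ln(1 − 2Q).
1 − 2P − Q = 0.72973, giving −½ ln(0.72973) = 0.157540.
1 − 2Q = 0.783784, giving −¼ ln(0.783784) = 0.060905.
d = 0.157540 + 0.060905 = 0.218445.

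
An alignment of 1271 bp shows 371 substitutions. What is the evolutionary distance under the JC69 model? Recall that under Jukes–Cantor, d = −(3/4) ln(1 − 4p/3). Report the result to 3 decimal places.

p = 371/1271 ≈ 0.291896.
d = −(3/4) ln(1 − 4p/3) = −0.75 ln(1 − 0.389195) = −0.75 ln(0.610805)
  = −0.75 × (-0.492978) = 0.369734 substitutions/site.

0.370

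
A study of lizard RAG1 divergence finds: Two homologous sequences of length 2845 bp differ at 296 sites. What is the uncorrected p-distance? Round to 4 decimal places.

p = 296/2845 = 0.104042… ≈ 0.1040 (to 4 d.p.).

0.1040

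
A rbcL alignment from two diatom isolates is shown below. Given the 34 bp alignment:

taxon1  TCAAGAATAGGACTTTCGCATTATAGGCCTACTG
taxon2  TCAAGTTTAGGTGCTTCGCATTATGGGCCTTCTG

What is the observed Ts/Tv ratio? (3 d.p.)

Transitions are A↔G and C↔T; transversions are all other mismatches.
Transitions: 2. Transversions: 5.
R = 2/5 = 0.400.

0.400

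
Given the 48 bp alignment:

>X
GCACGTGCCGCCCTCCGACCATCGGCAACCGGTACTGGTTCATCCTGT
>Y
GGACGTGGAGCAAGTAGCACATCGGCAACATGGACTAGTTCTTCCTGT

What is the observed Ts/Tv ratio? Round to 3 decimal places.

Transitions are A↔G and C↔T; transversions are all other mismatches.
Transitions: 2. Transversions: 13.
R = 2/13 = 0.153846… ≈ 0.154 (to 3 d.p.).

0.154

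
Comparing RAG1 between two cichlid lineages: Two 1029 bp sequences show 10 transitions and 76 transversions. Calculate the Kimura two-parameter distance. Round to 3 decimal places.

0.089

P = 10/1029 ≈ 0.009718 and Q = 76/1029 ≈ 0.073858.
Under the Kimura two-parameter model, d = −½ ln(1 − 2P − Q) − ¼ ln(1 − 2Q).
1 − 2P − Q = 0.906706, giving −½ ln(0.906706) = 0.048969.
1 − 2Q = 0.852284, giving −¼ ln(0.852284) = 0.039959.
d = 0.048969 + 0.039959 = 0.088928.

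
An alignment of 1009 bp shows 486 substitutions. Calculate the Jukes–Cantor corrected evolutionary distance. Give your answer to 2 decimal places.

0.77

p = 486/1009 ≈ 0.481665.
d = −(3/4) ln(1 − 4p/3) = −0.75 ln(1 − 0.64222) = −0.75 ln(0.35778)
  = −0.75 × (-1.027837) = 0.770878 substitutions/site.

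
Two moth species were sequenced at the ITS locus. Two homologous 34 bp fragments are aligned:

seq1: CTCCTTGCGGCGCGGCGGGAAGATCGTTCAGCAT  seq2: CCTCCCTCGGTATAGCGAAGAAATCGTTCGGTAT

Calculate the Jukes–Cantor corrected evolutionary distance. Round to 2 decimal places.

The sequences differ at 15 of 34 sites, so p = 15/34 ≈ 0.441176.
d = −(3/4) ln(1 − 4p/3) = −0.75 ln(1 − 0.588235) = −0.75 ln(0.411765)
  = −0.75 × (-0.887302) = 0.665477 substitutions/site.

0.67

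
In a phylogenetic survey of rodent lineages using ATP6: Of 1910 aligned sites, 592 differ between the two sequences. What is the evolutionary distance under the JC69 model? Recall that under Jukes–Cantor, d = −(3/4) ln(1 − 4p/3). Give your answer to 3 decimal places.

0.400

p = 592/1910 ≈ 0.309948.
d = −(3/4) ln(1 − 4p/3) = −0.75 ln(1 − 0.413264) = −0.75 ln(0.586736)
  = −0.75 × (-0.533180) = 0.399885 substitutions/site.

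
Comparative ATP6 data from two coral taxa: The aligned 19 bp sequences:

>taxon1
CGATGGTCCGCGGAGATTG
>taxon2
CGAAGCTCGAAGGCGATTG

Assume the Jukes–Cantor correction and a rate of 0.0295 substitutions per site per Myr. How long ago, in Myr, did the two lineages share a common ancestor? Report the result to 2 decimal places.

The sequences differ at 6 of 19 sites (4, 6, 9, 10, 11, 14), so p = 6/19 ≈ 0.315789.
d = −(3/4) ln(1 − 4p/3) = −0.75 ln(1 − 0.421052) = −0.75 ln(0.578948)
  = −0.75 × (-0.546543) = 0.409907 substitutions/site.
Under a molecular clock d = 2μt, so t = d/(2μ) = 0.409907 / (2 × 0.0295) = 6.95 Myr.

6.95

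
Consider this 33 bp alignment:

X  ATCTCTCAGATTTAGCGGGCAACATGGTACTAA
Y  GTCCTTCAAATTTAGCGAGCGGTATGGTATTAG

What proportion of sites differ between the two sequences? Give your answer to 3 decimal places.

The sequences differ at 10 of 33 positions (sites 1, 4, 5, 9, 18, 21, 22, 23, 30, 33).
p = 10/33 = 0.303030… ≈ 0.303 (to 3 d.p.).

0.303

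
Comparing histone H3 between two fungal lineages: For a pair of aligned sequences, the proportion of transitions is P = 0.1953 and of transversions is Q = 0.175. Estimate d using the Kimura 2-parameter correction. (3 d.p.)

0.525

Under the Kimura two-parameter model, d = −½ ln(1 − 2P − Q) − ¼ ln(1 − 2Q).
1 − 2P − Q = 0.4344, giving −½ ln(0.4344) = 0.416895.
1 − 2Q = 0.65, giving −¼ ln(0.65) = 0.107696.
d = 0.416895 + 0.107696 = 0.524591.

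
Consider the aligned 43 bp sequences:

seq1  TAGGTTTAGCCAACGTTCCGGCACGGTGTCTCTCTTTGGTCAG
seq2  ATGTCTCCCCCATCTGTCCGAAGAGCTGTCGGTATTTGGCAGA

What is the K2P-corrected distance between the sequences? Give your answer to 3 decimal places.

0.860

Of 43 sites, 7 differences are transitions and 15 are transversions, so P = 7/43 ≈ 0.162791 and Q = 15/43 ≈ 0.348837.
Under the Kimura two-parameter model, d = −½ ln(1 − 2P − Q) − ¼ ln(1 − 2Q).
1 − 2P − Q = 0.325581, giving −½ ln(0.325581) = 0.561072.
1 − 2Q = 0.302326, giving −¼ ln(0.302326) = 0.299062.
d = 0.561072 + 0.299062 = 0.860134.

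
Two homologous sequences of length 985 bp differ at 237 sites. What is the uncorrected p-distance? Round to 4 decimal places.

p = 237/985 = 0.240609… ≈ 0.2406 (to 4 d.p.).

0.2406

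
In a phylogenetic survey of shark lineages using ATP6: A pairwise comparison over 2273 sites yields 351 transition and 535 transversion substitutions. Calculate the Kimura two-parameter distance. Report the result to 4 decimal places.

0.5519

P = 351/2273 ≈ 0.154421 and Q = 535/2273 ≈ 0.235372.
Under the Kimura two-parameter model, d = −½ ln(1 − 2P − Q) − ¼ ln(1 − 2Q).
1 − 2P − Q = 0.455786, giving −½ ln(0.455786) = 0.392866.
1 − 2Q = 0.529256, giving −¼ ln(0.529256) = 0.159071.
d = 0.392866 + 0.159071 = 0.551937.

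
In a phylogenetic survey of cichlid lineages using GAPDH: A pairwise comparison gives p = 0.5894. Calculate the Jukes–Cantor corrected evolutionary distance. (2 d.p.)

1.16

d = −(3/4) ln(1 − 4p/3) = −0.75 ln(1 − 0.785867) = −0.75 ln(0.214133)
  = −0.75 × (-1.541158) = 1.155869 substitutions/site.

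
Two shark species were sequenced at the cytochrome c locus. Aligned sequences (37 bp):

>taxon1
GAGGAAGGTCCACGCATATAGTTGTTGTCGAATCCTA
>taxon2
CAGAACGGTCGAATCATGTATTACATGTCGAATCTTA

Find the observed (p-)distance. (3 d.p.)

The sequences differ at 12 of 37 positions.
p = 12/37 = 0.324324… ≈ 0.324 (to 3 d.p.).

0.324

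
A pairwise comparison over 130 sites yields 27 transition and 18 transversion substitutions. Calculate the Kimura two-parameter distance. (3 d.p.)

P = 27/130 ≈ 0.207692 and Q = 18/130 ≈ 0.138462.
Under the Kimura two-parameter model, d = −½ ln(1 − 2P − Q) − ¼ ln(1 − 2Q).
1 − 2P − Q = 0.446154, giving −½ ln(0.446154) = 0.403546.
1 − 2Q = 0.723076, giving −¼ ln(0.723076) = 0.081060.
d = 0.403546 + 0.081060 = 0.484606.

0.485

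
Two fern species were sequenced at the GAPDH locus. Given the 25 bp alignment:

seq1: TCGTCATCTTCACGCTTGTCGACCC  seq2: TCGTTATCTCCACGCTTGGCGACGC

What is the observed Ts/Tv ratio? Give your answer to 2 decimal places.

1.00

Transitions are A↔G and C↔T; transversions are all other mismatches.
Transitions: 2. Transversions: 2.
R = 2/2 = 1.00.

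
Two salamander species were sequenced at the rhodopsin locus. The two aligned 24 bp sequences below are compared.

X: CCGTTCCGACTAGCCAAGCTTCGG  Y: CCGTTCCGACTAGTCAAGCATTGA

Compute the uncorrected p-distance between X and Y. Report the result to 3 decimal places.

The sequences differ at 4 of 24 positions (sites 14, 20, 22, 24).
p = 4/24 = 0.166666… ≈ 0.167 (to 3 d.p.).

0.167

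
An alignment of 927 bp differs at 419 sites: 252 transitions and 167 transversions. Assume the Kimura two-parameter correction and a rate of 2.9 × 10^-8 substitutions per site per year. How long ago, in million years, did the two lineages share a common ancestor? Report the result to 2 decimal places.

P = 252/927 ≈ 0.271845 and Q = 167/927 ≈ 0.180151.
Under the Kimura two-parameter model, d = −½ ln(1 − 2P − Q) − ¼ ln(1 − 2Q).
1 − 2P − Q = 0.276159, giving −½ ln(0.276159) = 0.643389.
1 − 2Q = 0.639698, giving −¼ ln(0.639698) = 0.111690.
d = 0.643389 + 0.111690 = 0.755079.
Under a molecular clock d = 2μt, so t = d/(2μ) = 0.755079 / (2 × 2.9 × 10^-8) = 13.02 million years.

13.02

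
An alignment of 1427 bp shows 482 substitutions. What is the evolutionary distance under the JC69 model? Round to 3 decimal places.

0.449

p = 482/1427 ≈ 0.337772.
d = −(3/4) ln(1 − 4p/3) = −0.75 ln(1 − 0.450363) = −0.75 ln(0.549637)
  = −0.75 × (-0.598497) = 0.448873 substitutions/site.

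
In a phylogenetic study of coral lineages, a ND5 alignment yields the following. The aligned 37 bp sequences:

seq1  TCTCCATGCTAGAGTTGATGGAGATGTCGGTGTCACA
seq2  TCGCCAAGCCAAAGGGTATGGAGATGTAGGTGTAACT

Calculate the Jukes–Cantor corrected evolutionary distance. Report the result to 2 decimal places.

0.34

The sequences differ at 10 of 37 sites (3, 7, 10, 12, 15, 16, 17, 28, 34, 37), so p = 10/37 ≈ 0.27027.
d = −(3/4) ln(1 − 4p/3) = −0.75 ln(1 − 0.36036) = −0.75 ln(0.63964)
  = −0.75 × (-0.446850) = 0.335138 substitutions/site.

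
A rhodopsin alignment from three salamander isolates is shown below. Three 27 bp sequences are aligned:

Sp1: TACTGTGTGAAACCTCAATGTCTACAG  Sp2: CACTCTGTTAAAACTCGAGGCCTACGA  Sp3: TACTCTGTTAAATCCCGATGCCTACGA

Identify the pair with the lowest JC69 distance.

Sp2 and Sp3

Sp1–Sp2: 9/27 differ, p = 0.333, d = 0.441.
Sp1–Sp3: 8/27 differ, p = 0.296, d = 0.377.
Sp2–Sp3: 4/27 differ, p = 0.148, d = 0.165.
The smallest distance is between Sp2 and Sp3.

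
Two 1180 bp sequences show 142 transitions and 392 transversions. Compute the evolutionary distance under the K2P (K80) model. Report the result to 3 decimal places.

0.698

P = 142/1180 ≈ 0.120339 and Q = 392/1180 ≈ 0.332203.
Under the Kimura two-parameter model, d = −½ ln(1 − 2P − Q) − ¼ ln(1 − 2Q).
1 − 2P − Q = 0.427119, giving −½ ln(0.427119) = 0.425346.
1 − 2Q = 0.335594, giving −¼ ln(0.335594) = 0.272963.
d = 0.425346 + 0.272963 = 0.698309.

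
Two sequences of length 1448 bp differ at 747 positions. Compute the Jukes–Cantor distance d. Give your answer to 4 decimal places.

0.8732

p = 747/1448 ≈ 0.515884.
d = −(3/4) ln(1 − 4p/3) = −0.75 ln(1 − 0.687845) = −0.75 ln(0.312155)
  = −0.75 × (-1.164255) = 0.873191 substitutions/site.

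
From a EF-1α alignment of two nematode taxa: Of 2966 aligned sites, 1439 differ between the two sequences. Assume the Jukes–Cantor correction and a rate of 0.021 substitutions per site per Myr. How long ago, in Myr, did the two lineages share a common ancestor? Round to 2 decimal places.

18.59

p = 1439/2966 ≈ 0.485165.
d = −(3/4) ln(1 − 4p/3) = −0.75 ln(1 − 0.646887) = −0.75 ln(0.353113)
  = −0.75 × (-1.040967) = 0.780725 substitutions/site.
Under a molecular clock d = 2μt, so t = d/(2μ) = 0.780725 / (2 × 0.021) = 18.59 Myr.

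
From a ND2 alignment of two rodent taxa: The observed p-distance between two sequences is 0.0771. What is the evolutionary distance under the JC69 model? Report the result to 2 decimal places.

d = −(3/4) ln(1 − 4p/3) = −0.75 ln(1 − 0.1028) = −0.75 ln(0.8972)
  = −0.75 × (-0.108476) = 0.081357 substitutions/site.

0.08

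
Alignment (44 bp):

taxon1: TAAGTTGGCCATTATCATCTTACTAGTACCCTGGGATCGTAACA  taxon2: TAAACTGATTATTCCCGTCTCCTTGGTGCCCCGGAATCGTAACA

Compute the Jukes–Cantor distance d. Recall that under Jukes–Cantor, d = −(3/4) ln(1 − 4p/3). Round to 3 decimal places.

The sequences differ at 15 of 44 sites, so p = 15/44 ≈ 0.340909.
d = −(3/4) ln(1 − 4p/3) = −0.75 ln(1 − 0.454545) = −0.75 ln(0.545455)
  = −0.75 × (-0.606135) = 0.454601 substitutions/site.

0.455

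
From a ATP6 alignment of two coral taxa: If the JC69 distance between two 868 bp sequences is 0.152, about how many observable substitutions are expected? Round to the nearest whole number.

Invert JC69: p = (3/4)(1 − e^(−4d/3)) = 0.75 × (1 − e^(-0.202667)) = 0.75 × (1 − 0.816550) = 0.137588.
Expected differing sites = pL ≈ 0.137588 × 868 = 119.426384 ≈ 119.

119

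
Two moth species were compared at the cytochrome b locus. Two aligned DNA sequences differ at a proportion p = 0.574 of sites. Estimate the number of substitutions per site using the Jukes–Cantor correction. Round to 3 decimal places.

d = −(3/4) ln(1 − 4p/3) = −0.75 ln(1 − 0.765333) = −0.75 ln(0.234667)
  = −0.75 × (-1.449588) = 1.087191 substitutions/site.

1.087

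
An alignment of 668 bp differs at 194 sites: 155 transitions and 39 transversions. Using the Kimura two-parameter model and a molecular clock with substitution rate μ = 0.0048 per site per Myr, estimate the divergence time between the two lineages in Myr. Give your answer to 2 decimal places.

P = 155/668 ≈ 0.232036 and Q = 39/668 ≈ 0.058383.
Under the Kimura two-parameter model, d = −½ ln(1 − 2P − Q) − ¼ ln(1 − 2Q).
1 − 2P − Q = 0.477545, giving −½ ln(0.477545) = 0.369548.
1 − 2Q = 0.883234, giving −¼ ln(0.883234) = 0.031041.
d = 0.369548 + 0.031041 = 0.400589.
Under a molecular clock d = 2μt, so t = d/(2μ) = 0.400589 / (2 × 0.0048) = 41.73 Myr.

41.73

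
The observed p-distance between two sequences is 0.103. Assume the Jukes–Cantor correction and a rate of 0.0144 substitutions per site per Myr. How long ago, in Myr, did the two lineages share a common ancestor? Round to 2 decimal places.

d = −(3/4) ln(1 − 4p/3) = −0.75 ln(1 − 0.137333) = −0.75 ln(0.862667)
  = −0.75 × (-0.147727) = 0.110795 substitutions/site.
Under a molecular clock d = 2μt, so t = d/(2μ) = 0.110795 / (2 × 0.0144) = 3.85 Myr.

3.85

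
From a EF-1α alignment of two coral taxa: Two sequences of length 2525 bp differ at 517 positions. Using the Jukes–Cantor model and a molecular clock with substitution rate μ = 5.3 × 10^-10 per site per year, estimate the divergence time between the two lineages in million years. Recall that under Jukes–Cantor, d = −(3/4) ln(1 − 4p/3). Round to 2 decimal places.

p = 517/2525 ≈ 0.204752.
d = −(3/4) ln(1 − 4p/3) = −0.75 ln(1 − 0.273003) = −0.75 ln(0.726997)
  = −0.75 × (-0.318833) = 0.239125 substitutions/site.
Under a molecular clock d = 2μt, so t = d/(2μ) = 0.239125 / (2 × 5.3 × 10^-10) = 225.59 million years.

225.59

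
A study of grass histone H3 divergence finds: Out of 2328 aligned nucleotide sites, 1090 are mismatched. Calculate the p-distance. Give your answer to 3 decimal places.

0.468

p = 1090/2328 = 0.468213… ≈ 0.468 (to 3 d.p.).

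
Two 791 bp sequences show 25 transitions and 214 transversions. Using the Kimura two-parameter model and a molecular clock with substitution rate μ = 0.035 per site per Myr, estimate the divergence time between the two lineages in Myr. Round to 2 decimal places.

P = 25/791 ≈ 0.031606 and Q = 214/791 ≈ 0.270544.
Under the Kimura two-parameter model, d = −½ ln(1 − 2P − Q) − ¼ ln(1 − 2Q).
1 − 2P − Q = 0.666244, giving −½ ln(0.666244) = 0.203050.
1 − 2Q = 0.458912, giving −¼ ln(0.458912) = 0.194724.
d = 0.203050 + 0.194724 = 0.397774.
Under a molecular clock d = 2μt, so t = d/(2μ) = 0.397774 / (2 × 0.035) = 5.68 Myr.

5.68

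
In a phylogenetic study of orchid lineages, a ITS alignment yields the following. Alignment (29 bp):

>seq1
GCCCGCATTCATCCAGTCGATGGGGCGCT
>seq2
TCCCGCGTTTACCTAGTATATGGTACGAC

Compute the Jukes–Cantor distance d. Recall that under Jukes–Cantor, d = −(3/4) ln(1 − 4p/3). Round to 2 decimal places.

The sequences differ at 11 of 29 sites, so p = 11/29 ≈ 0.37931.
d = −(3/4) ln(1 − 4p/3) = −0.75 ln(1 − 0.505747) = −0.75 ln(0.494253)
  = −0.75 × (-0.704708) = 0.528531 substitutions/site.

0.53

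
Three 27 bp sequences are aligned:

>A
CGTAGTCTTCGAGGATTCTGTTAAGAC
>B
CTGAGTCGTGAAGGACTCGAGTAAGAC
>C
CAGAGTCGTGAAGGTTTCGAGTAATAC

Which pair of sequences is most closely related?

A–B: 9/27 differ, p = 0.333, d = 0.441.
A–C: 10/27 differ, p = 0.370, d = 0.511.
B–C: 4/27 differ, p = 0.148, d = 0.165.
The smallest distance is between B and C.

B and C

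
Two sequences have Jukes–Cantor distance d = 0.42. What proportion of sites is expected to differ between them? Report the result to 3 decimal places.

0.322

p = (3/4)(1 − e^(−4d/3)) = 0.75 × (1 − e^(-0.56)) = 0.75 × (1 − 0.571209) = 0.321593.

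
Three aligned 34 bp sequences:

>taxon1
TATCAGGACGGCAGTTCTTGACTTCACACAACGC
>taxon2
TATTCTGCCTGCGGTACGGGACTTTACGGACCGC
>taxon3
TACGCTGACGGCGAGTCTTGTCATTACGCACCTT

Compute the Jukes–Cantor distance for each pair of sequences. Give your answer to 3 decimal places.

d(taxon1,taxon2) = 0.535, d(taxon1,taxon3) = 0.597, d(taxon2,taxon3) = 0.597

taxon1–taxon2: 13/34 sites differ → p ≈ 0.382353, d = −0.75 ln(1 − 0.509804) = 0.534712 ≈ 0.535.
taxon1–taxon3: 14/34 sites differ → p ≈ 0.411765, d = −0.75 ln(1 − 0.54902) = 0.597249 ≈ 0.597.
taxon2–taxon3: 14/34 sites differ → p ≈ 0.411765, d = −0.75 ln(1 − 0.54902) = 0.597249 ≈ 0.597.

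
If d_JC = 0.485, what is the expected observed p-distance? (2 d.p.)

p = (3/4)(1 − e^(−4d/3)) = 0.75 × (1 − e^(-0.646667)) = 0.75 × (1 − 0.523789) = 0.357158.

0.36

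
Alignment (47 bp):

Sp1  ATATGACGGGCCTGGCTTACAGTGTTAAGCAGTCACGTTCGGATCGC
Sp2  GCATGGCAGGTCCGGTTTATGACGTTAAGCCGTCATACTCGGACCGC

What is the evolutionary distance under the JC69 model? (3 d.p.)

The sequences differ at 16 of 47 sites, so p = 16/47 ≈ 0.340426.
d = −(3/4) ln(1 − 4p/3) = −0.75 ln(1 − 0.453901) = −0.75 ln(0.546099)
  = −0.75 × (-0.604955) = 0.453716 substitutions/site.

0.454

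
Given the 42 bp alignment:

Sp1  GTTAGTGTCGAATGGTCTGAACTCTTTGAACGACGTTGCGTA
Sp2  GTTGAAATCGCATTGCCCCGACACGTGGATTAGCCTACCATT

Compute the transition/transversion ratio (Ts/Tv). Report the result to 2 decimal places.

0.83

Transitions are A↔G and C↔T; transversions are all other mismatches.
Transitions: 10. Transversions: 12.
R = 10/12 = 0.833333… ≈ 0.83 (to 2 d.p.).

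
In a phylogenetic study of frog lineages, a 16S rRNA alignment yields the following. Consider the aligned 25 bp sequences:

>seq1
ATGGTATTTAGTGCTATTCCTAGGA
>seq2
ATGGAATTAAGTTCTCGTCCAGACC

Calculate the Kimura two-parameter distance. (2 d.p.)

0.58

Of 25 sites, 2 differences are transitions and 8 are transversions, so P = 2/25 = 0.08 and Q = 8/25 = 0.32.
Under the Kimura two-parameter model, d = −½ ln(1 − 2P − Q) − ¼ ln(1 − 2Q).
1 − 2P − Q = 0.52, giving −½ ln(0.52) = 0.326963.
1 − 2Q = 0.36, giving −¼ ln(0.36) = 0.255413.
d = 0.326963 + 0.255413 = 0.582376.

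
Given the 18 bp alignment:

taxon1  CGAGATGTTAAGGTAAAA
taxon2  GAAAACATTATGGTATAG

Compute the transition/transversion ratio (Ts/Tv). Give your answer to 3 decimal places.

Transitions are A↔G and C↔T; transversions are all other mismatches.
Transitions: 5. Transversions: 3.
R = 5/3 = 1.666666… ≈ 1.667 (to 3 d.p.).

1.667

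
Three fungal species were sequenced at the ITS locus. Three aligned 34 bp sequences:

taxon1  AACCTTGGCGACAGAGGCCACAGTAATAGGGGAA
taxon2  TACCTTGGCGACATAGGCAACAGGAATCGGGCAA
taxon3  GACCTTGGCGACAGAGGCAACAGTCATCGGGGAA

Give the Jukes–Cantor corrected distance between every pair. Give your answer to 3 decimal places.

taxon1–taxon2: 6/34 sites differ → p ≈ 0.176471, d = −0.75 ln(1 − 0.235295) = 0.201199 ≈ 0.201.
taxon1–taxon3: 4/34 sites differ → p ≈ 0.117647, d = −0.75 ln(1 − 0.156863) = 0.127969 ≈ 0.128.
taxon2–taxon3: 5/34 sites differ → p ≈ 0.147059, d = −0.75 ln(1 − 0.196079) = 0.163691 ≈ 0.164.

d(taxon1,taxon2) = 0.201, d(taxon1,taxon3) = 0.128, d(taxon2,taxon3) = 0.164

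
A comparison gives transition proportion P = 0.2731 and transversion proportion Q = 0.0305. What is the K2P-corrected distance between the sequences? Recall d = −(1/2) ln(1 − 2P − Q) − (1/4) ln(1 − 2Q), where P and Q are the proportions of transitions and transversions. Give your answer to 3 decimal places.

0.446

Under the Kimura two-parameter model, d = −½ ln(1 − 2P − Q) − ¼ ln(1 − 2Q).
1 − 2P − Q = 0.4233, giving −½ ln(0.4233) = 0.429837.
1 − 2Q = 0.939, giving −¼ ln(0.939) = 0.015735.
d = 0.429837 + 0.015735 = 0.445572.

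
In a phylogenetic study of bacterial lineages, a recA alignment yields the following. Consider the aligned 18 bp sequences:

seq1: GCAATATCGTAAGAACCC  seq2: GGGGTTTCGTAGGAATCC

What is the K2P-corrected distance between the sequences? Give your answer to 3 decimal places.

0.468

Of 18 sites, 4 differences are transitions and 2 are transversions, so P = 4/18 ≈ 0.222222 and Q = 2/18 ≈ 0.111111.
Under the Kimura two-parameter model, d = −½ ln(1 − 2P − Q) − ¼ ln(1 − 2Q).
1 − 2P − Q = 0.444445, giving −½ ln(0.444445) = 0.405464.
1 − 2Q = 0.777778, giving −¼ ln(0.777778) = 0.062829.
d = 0.405464 + 0.062829 = 0.468293.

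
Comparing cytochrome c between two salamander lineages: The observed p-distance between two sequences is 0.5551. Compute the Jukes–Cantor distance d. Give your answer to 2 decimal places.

d = −(3/4) ln(1 − 4p/3) = −0.75 ln(1 − 0.740133) = −0.75 ln(0.259867)
  = −0.75 × (-1.347585) = 1.010689 substitutions/site.

1.01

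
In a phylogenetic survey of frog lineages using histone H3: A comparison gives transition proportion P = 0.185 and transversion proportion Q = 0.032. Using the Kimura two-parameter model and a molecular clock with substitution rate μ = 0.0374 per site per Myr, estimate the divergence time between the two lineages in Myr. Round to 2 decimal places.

Under the Kimura two-parameter model, d = −½ ln(1 − 2P − Q) − ¼ ln(1 − 2Q).
1 − 2P − Q = 0.598, giving −½ ln(0.598) = 0.257082.
1 − 2Q = 0.936, giving −¼ ln(0.936) = 0.016535.
d = 0.257082 + 0.016535 = 0.273617.
Under a molecular clock d = 2μt, so t = d/(2μ) = 0.273617 / (2 × 0.0374) = 3.66 Myr.

3.66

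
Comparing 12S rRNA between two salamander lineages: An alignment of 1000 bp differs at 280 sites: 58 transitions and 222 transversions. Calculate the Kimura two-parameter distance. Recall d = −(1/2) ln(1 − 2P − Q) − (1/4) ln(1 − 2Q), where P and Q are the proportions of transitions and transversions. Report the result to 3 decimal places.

P = 58/1000 = 0.058 and Q = 222/1000 = 0.222.
Under the Kimura two-parameter model, d = −½ ln(1 − 2P − Q) − ¼ ln(1 − 2Q).
1 − 2P − Q = 0.662, giving −½ ln(0.662) = 0.206245.
1 − 2Q = 0.556, giving −¼ ln(0.556) = 0.146747.
d = 0.206245 + 0.146747 = 0.352992.

0.353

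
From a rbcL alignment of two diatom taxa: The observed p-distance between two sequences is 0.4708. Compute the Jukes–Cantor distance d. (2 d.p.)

d = −(3/4) ln(1 − 4p/3) = −0.75 ln(1 − 0.627733) = −0.75 ln(0.372267)
  = −0.75 × (-0.988144) = 0.741108 substitutions/site.

0.74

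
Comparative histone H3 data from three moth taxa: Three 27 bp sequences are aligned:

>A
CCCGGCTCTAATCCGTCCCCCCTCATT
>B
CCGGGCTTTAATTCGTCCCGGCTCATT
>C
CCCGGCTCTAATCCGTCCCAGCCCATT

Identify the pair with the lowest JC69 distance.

A and C

A–B: 5/27 differ, p = 0.185, d = 0.213.
A–C: 3/27 differ, p = 0.111, d = 0.120.
B–C: 5/27 differ, p = 0.185, d = 0.213.
The smallest distance is between A and C.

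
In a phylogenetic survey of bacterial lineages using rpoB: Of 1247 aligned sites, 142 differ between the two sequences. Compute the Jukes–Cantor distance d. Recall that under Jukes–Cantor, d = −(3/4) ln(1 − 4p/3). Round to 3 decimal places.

0.124

p = 142/1247 ≈ 0.113873.
d = −(3/4) ln(1 − 4p/3) = −0.75 ln(1 − 0.151831) = −0.75 ln(0.848169)
  = −0.75 × (-0.164675) = 0.123506 substitutions/site.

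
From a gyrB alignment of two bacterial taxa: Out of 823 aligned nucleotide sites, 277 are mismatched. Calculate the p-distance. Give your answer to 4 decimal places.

p = 277/823 = 0.336573… ≈ 0.3366 (to 4 d.p.).

0.3366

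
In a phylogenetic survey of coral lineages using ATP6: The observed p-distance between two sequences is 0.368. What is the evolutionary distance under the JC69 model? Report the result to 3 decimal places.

d = −(3/4) ln(1 − 4p/3) = −0.75 ln(1 − 0.490667) = −0.75 ln(0.509333)
  = −0.75 × (-0.674653) = 0.505990 substitutions/site.

0.506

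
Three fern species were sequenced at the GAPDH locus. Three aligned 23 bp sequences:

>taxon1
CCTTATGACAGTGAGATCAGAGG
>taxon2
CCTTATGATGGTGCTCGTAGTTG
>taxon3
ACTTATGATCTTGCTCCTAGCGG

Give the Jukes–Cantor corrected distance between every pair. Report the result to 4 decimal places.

d(taxon1,taxon2) = 0.5532, d(taxon1,taxon3) = 0.6501, d(taxon2,taxon3) = 0.3206

taxon1–taxon2: 9/23 sites differ → p ≈ 0.391304, d = −0.75 ln(1 − 0.521739) = 0.553199 ≈ 0.5532.
taxon1–taxon3: 10/23 sites differ → p ≈ 0.434783, d = −0.75 ln(1 − 0.579711) = 0.650110 ≈ 0.6501.
taxon2–taxon3: 6/23 sites differ → p ≈ 0.26087, d = −0.75 ln(1 − 0.347827) = 0.320584 ≈ 0.3206.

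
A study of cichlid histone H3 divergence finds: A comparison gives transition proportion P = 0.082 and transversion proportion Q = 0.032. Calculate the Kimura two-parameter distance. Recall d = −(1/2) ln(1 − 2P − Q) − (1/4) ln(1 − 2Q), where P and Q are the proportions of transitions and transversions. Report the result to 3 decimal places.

Under the Kimura two-parameter model, d = −½ ln(1 − 2P − Q) − ¼ ln(1 − 2Q).
1 − 2P − Q = 0.804, giving −½ ln(0.804) = 0.109078.
1 − 2Q = 0.936, giving −¼ ln(0.936) = 0.016535.
d = 0.109078 + 0.016535 = 0.125613.

0.126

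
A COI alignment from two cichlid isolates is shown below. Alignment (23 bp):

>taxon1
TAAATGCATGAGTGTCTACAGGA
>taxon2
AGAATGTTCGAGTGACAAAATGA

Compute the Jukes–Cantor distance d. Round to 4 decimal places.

0.5532

The sequences differ at 9 of 23 sites (1, 2, 7, 8, 9, 15, 17, 19, 21), so p = 9/23 ≈ 0.391304.
d = −(3/4) ln(1 − 4p/3) = −0.75 ln(1 − 0.521739) = −0.75 ln(0.478261)
  = −0.75 × (-0.737599) = 0.553199 substitutions/site.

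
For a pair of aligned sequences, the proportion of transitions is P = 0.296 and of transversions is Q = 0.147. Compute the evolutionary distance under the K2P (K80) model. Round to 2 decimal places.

Under the Kimura two-parameter model, d = −½ ln(1 − 2P − Q) − ¼ ln(1 − 2Q).
1 − 2P − Q = 0.261, giving −½ ln(0.261) = 0.671617.
1 − 2Q = 0.706, giving −¼ ln(0.706) = 0.087035.
d = 0.671617 + 0.087035 = 0.758652.

0.76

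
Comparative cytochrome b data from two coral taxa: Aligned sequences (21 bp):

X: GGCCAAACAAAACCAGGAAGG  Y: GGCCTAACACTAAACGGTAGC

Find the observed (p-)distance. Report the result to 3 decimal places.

0.381

The sequences differ at 8 of 21 positions (sites 5, 10, 11, 13, 14, 15, 18, 21).
p = 8/21 = 0.380952… ≈ 0.381 (to 3 d.p.).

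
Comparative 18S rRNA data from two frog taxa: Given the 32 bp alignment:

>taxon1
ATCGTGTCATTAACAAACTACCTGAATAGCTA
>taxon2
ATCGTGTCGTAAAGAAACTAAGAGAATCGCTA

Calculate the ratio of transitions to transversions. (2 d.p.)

0.17

Transitions are A↔G and C↔T; transversions are all other mismatches.
Transitions: 1. Transversions: 6.
R = 1/6 = 0.166666… ≈ 0.17 (to 2 d.p.).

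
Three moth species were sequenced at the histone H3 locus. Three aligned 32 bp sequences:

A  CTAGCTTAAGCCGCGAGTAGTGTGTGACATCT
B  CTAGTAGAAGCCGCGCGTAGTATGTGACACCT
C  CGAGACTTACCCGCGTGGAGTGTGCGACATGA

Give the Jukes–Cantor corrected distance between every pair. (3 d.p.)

A–B: 6/32 sites differ → p = 0.1875, d = −0.75 ln(1 − 0.25) = 0.215762 ≈ 0.216.
A–C: 10/32 sites differ → p = 0.3125, d = −0.75 ln(1 − 0.416667) = 0.404248 ≈ 0.404.
B–C: 13/32 sites differ → p = 0.40625, d = −0.75 ln(1 − 0.541667) = 0.585119 ≈ 0.585.

d(A,B) = 0.216, d(A,C) = 0.404, d(B,C) = 0.585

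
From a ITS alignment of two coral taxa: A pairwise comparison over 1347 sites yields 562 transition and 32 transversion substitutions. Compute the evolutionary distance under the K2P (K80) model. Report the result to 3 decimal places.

P = 562/1347 ≈ 0.417223 and Q = 32/1347 ≈ 0.023756.
Under the Kimura two-parameter model, d = −½ ln(1 − 2P − Q) − ¼ ln(1 − 2Q).
1 − 2P − Q = 0.141798, giving −½ ln(0.141798) = 0.976676.
1 − 2Q = 0.952488, giving −¼ ln(0.952488) = 0.012169.
d = 0.976676 + 0.012169 = 0.988845.

0.989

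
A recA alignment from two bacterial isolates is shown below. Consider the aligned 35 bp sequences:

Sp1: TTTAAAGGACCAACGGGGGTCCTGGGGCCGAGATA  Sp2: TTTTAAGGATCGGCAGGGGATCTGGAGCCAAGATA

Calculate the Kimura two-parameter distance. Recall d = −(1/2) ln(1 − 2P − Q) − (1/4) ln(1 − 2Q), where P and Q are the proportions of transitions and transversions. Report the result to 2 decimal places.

Of 35 sites, 7 differences are transitions and 2 are transversions, so P = 7/35 = 0.2 and Q = 2/35 ≈ 0.057143.
Under the Kimura two-parameter model, d = −½ ln(1 − 2P − Q) − ¼ ln(1 − 2Q).
1 − 2P − Q = 0.542857, giving −½ ln(0.542857) = 0.305455.
1 − 2Q = 0.885714, giving −¼ ln(0.885714) = 0.030340.
d = 0.305455 + 0.030340 = 0.335795.

0.34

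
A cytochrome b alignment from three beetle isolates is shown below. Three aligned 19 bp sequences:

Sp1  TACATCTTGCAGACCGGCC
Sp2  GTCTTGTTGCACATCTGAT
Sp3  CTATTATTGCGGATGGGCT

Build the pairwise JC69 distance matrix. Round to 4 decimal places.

Sp1–Sp2: 9/19 sites differ → p ≈ 0.473684, d = −0.75 ln(1 − 0.631579) = 0.748897 ≈ 0.7489.
Sp1–Sp3: 9/19 sites differ → p ≈ 0.473684, d = −0.75 ln(1 − 0.631579) = 0.748897 ≈ 0.7489.
Sp2–Sp3: 8/19 sites differ → p ≈ 0.421053, d = −0.75 ln(1 − 0.561404) = 0.618132 ≈ 0.6181.

d(Sp1,Sp2) = 0.7489, d(Sp1,Sp3) = 0.7489, d(Sp2,Sp3) = 0.6181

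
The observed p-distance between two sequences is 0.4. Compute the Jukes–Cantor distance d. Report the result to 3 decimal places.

0.572

d = −(3/4) ln(1 − 4p/3) = −0.75 ln(1 − 0.533333) = −0.75 ln(0.466667)
  = −0.75 × (-0.762139) = 0.571604 substitutions/site.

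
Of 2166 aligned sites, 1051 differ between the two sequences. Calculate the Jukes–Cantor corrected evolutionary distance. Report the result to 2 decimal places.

0.78

p = 1051/2166 ≈ 0.485226.
d = −(3/4) ln(1 − 4p/3) = −0.75 ln(1 − 0.646968) = −0.75 ln(0.353032)
  = −0.75 × (-1.041197) = 0.780898 substitutions/site.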